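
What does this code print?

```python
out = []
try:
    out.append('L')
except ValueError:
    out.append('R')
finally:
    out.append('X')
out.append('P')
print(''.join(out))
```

Execution trace: 'L' (try body, no exception) → 'X' (finally) → 'P' (after the try/except). Output: LXP

Answer: LXP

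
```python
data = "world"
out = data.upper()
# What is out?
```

Trace:
`data = "world"` → data = 'world'
`out = data.upper()` → out = 'WORLD'
So out = 'WORLD'

Answer: 'WORLD'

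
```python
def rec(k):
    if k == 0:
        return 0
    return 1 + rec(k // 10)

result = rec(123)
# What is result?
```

Count of digits of 123: 3

Answer: 3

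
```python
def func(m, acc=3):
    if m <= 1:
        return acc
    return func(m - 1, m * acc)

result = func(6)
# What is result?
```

Accumulator trace (n, acc): (6, 3) -> (5, 18) -> (4, 90) -> (3, 360) -> (2, 1080) -> (1, 2160) -> return 2160

Answer: 2160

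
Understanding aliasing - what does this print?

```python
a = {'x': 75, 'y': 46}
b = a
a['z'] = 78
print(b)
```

Key concept: dict aliasing.
Step by step:
`a = {'x': 75, 'y': 46}` → a = {'x': 75, 'y': 46}
`b = a` → b = {'x': 75, 'y': 46} (same object as a)
`a['z'] = 78` → a = {'x': 75, 'y': 46, 'z': 78} (same object as b); b = {'x': 75, 'y': 46, 'z': 78} (same object as a)
`print(b)` → prints {'x': 75, 'y': 46, 'z': 78}

Answer: {'x': 75, 'y': 46, 'z': 78}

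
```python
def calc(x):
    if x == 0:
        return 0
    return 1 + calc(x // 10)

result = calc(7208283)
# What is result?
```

Count of digits of 7208283: 7

Answer: 7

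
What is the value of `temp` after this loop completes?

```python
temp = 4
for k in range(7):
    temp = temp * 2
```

Multiply by 2, 7 times: 4 * 2^7 = 512
`temp` takes the values: 4 → 8 → 16 → 32 → 64 → 128 → 256 → 512

Answer: 512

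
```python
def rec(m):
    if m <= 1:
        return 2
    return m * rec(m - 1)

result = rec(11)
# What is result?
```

rec(11) = 11 * 10 * 9 * 8 * 7 * 6 * 5 * 4 * 3 * 2 * 2 = 79833600

Answer: 79833600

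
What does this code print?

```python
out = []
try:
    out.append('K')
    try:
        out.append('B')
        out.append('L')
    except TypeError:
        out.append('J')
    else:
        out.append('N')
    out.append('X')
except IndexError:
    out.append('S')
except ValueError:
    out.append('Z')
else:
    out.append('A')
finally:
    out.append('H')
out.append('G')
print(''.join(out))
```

Execution trace: 'K' (try body) → 'B' (inner try body) → 'L' (inner try body, no exception) → 'N' (inner else) → 'X' (try body, no exception) → 'A' (else) → 'H' (finally) → 'G' (after the try/except). Output: KBLNXAHG

Answer: KBLNXAHG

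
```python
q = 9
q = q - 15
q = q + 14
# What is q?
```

Trace:
`q = 9` → q = 9
`q = q - 15` → q = -6
`q = q + 14` → q = 8
So q = 8

Answer: 8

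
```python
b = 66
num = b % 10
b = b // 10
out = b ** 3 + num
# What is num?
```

Trace:
`b = 66` → b = 66
`num = b % 10` → num = 6
`b = b // 10` → b = 6
`out = b ** 3 + num` → out = 222
So num = 6

Answer: 6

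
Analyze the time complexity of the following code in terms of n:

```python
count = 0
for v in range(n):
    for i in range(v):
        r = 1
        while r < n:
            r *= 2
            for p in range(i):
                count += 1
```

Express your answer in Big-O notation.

Each loop level contributes: n × n × log n × n. Multiplying the contributions gives O(n^3 log n).

Answer: O(n^3 log n)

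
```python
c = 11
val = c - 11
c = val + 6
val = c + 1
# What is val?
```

Trace:
`c = 11` → c = 11
`val = c - 11` → val = 0
`c = val + 6` → c = 6
`val = c + 1` → val = 7
So val = 7

Answer: 7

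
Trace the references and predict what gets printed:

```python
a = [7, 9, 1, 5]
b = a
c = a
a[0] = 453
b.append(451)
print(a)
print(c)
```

Key concept: multiple aliases.
Step by step:
`a = [7, 9, 1, 5]` → a = [7, 9, 1, 5]
`b = a` → b = [7, 9, 1, 5] (same object as a)
`c = a` → c = [7, 9, 1, 5] (same object as a, b)
`a[0] = 453` → a = [453, 9, 1, 5] (same object as b, c); b = [453, 9, 1, 5] (same object as a, c); c = [453, 9, 1, 5] (same object as a, b)
`b.append(451)` → a = [453, 9, 1, 5, 451] (same object as b, c); b = [453, 9, 1, 5, 451] (same object as a, c); c = [453, 9, 1, 5, 451] (same object as a, b)
`print(a)` → prints [453, 9, 1, 5, 451]
`print(c)` → prints [453, 9, 1, 5, 451]

Answer:
[453, 9, 1, 5, 451]
[453, 9, 1, 5, 451]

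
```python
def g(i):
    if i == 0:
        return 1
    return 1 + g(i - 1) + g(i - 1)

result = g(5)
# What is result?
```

g(i) = 1 + 2·g(i-1), g(0)=1. Closed form: (1+1)·2^5 - 1 = 63.

Answer: 63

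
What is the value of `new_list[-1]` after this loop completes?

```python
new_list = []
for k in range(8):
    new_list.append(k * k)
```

Last element of squares 0 to 7
`new_list` takes the values: [] → [0] → [0, 1] → [0, 1, 4] → [0, 1, 4, 9] → [0, 1, 4, 9, 16] → [0, 1, 4, 9, 16, 25] → [0, 1, 4, 9, 16, 25, 36] → [0, 1, 4, 9, 16, 25, 36, 49]
So `new_list[-1]` = 49

Answer: 49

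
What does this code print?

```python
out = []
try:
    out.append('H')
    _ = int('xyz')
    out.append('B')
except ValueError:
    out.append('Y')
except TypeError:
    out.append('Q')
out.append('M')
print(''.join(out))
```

Execution trace: 'H' (try body) → 'Y' (except ValueError) → 'M' (after the try/except). Output: HYM

Answer: HYM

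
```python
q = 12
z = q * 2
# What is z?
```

Trace:
`q = 12` → q = 12
`z = q * 2` → z = 24
So z = 24

Answer: 24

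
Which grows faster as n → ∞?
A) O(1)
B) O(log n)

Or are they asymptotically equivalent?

O(1) vs O(log n): Higher order terms dominate.

Answer: B) O(log n) grows faster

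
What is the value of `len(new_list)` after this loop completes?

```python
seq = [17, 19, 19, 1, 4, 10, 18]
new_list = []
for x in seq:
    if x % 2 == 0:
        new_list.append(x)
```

Count even numbers in [17, 19, 19, 1, 4, 10, 18]
`new_list` takes the values: [] → [4] → [4, 10] → [4, 10, 18]
So `len(new_list)` = 3

Answer: 3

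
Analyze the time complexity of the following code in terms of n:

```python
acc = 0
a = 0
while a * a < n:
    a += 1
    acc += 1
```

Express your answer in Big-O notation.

Each loop level contributes: √n. Multiplying the contributions gives O(√n).

Answer: O(√n)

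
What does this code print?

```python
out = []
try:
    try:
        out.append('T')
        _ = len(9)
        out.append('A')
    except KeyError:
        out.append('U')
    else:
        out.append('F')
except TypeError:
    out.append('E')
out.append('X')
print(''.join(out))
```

Execution trace: 'T' (try body) → 'E' (outer except TypeError) → 'X' (after the try/except). Output: TEX

Answer: TEX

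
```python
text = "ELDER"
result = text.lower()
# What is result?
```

Trace:
`text = "ELDER"` → text = 'ELDER'
`result = text.lower()` → result = 'elder'
So result = 'elder'

Answer: 'elder'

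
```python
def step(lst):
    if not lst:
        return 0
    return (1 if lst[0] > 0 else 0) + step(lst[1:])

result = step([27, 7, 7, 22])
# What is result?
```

Count of positive elements in [27, 7, 7, 22] = 4

Answer: 4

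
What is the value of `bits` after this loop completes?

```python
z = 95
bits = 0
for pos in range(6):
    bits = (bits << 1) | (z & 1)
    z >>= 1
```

Reverse lowest 6 bits of 95
`bits` takes the values: 0 → 1 → 3 → 7 → 15 → 31 → 62

Answer: 62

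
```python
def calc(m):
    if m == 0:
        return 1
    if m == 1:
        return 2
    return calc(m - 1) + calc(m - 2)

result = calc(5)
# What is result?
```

Build up from base cases: calc(0)=1, calc(1)=2, calc(2)=3, calc(3)=5, calc(4)=8, calc(5)=13

Answer: 13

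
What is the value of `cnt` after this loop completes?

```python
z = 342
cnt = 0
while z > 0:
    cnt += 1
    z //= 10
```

Count digits by repeated division by 10
`cnt` takes the values: 0 → 1 → 2 → 3

Answer: 3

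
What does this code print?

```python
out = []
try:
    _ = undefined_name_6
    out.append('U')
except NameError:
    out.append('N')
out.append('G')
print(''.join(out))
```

Execution trace: 'N' (except NameError) → 'G' (after the try/except). Output: NG

Answer: NG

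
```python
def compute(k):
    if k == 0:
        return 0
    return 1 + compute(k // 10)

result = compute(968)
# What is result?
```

Count of digits of 968: 3

Answer: 3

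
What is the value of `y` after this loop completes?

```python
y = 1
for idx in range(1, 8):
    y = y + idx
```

Start at 1, add 1 through 7
`y` takes the values: 1 → 2 → 4 → 7 → 11 → 16 → 22 → 29

Answer: 29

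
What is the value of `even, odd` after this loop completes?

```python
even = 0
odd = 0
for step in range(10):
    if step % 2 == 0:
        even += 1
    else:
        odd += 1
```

Count evens and odds in range(10)
`even, odd` takes the values: (0, 0) → (1, 0) → (1, 1) → (2, 1) → (2, 2) → (3, 2) → (3, 3) → (4, 3) → (4, 4) → (5, 4) → (5, 5)

Answer: 5, 5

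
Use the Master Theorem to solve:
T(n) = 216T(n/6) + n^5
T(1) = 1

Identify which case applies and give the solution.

a=216, b=6, f(n)=n^5. log_6(216) = 3. Since c=5 > 3 and the regularity condition holds (216(n/6)^5 = (216/6^5)n^5 with 216/6^5 < 1), Case 3 applies: T(n) = Θ(f(n)) = O(n^5).

Answer: O(n^5) - Case 3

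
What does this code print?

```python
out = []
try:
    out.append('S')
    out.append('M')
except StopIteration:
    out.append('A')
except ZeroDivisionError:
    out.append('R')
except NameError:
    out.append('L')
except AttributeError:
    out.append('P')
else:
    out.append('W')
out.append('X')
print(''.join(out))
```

Execution trace: 'S' (try body) → 'M' (try body, no exception) → 'W' (else) → 'X' (after the try/except). Output: SMWX

Answer: SMWX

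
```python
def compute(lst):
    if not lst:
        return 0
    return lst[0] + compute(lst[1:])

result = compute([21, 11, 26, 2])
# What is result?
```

21 + 11 + 26 + 2 + 0 = 60

Answer: 60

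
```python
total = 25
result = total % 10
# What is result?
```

Trace:
`total = 25` → total = 25
`result = total % 10` → result = 5
So result = 5

Answer: 5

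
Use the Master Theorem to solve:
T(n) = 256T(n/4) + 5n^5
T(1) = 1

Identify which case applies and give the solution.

a=256, b=4, f(n)=5n^5. log_4(256) = 4. Since c=5 > 4 and the regularity condition holds (256(n/4)^5 = (256/4^5)n^5 with 256/4^5 < 1), Case 3 applies: T(n) = Θ(f(n)) = O(n^5).

Answer: O(n^5) - Case 3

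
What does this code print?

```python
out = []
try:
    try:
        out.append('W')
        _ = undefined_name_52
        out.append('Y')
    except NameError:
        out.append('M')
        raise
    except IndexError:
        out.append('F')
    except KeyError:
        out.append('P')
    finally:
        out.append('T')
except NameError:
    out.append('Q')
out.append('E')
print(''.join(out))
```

Execution trace: 'W' (inner try body) → 'M' (inner except NameError) → 'T' (inner finally) → 'Q' (outer except NameError) → 'E' (after the try/except). Output: WMTQE

Answer: WMTQE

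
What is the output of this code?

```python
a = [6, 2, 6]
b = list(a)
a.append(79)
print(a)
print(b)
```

Key concept: list() constructor creates copy.
Step by step:
`a = [6, 2, 6]` → a = [6, 2, 6]
`b = list(a)` → b = [6, 2, 6]
`a.append(79)` → a = [6, 2, 6, 79]
`print(a)` → prints [6, 2, 6, 79]
`print(b)` → prints [6, 2, 6]

Answer:
[6, 2, 6, 79]
[6, 2, 6]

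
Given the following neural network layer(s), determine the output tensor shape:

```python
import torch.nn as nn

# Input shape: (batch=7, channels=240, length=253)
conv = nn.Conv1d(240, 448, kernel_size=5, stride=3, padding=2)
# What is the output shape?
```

Input: (7, 240, 253) -> Output: (7, 448, 85)

Answer: (7, 448, 85)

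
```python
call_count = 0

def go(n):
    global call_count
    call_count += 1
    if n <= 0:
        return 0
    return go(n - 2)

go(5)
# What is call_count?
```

Linear recursion stepping by 2: 4 calls from n=5 down to ≤0.

Answer: 4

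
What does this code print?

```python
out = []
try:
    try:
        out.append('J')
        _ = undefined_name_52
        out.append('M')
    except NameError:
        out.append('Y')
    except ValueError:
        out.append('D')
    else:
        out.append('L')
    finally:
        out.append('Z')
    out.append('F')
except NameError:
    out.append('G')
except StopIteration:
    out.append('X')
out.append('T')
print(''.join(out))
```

Execution trace: 'J' (inner try body) → 'Y' (inner except NameError) → 'Z' (inner finally) → 'F' (try body, no exception) → 'T' (after the try/except). Output: JYZFT

Answer: JYZFT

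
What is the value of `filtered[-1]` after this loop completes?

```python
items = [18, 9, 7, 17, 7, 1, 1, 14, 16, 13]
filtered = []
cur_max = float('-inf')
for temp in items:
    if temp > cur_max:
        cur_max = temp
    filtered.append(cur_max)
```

Running max ends at 18
`filtered` takes the values: [] → [18] → [18, 18] → [18, 18, 18] → [18, 18, 18, 18] → [18, 18, 18, 18, 18] → [18, 18, 18, 18, 18, 18] → [18, 18, 18, 18, 18, 18, 18] → [18, 18, 18, 18, 18, 18, 18, 18] → [18, 18, 18, 18, 18, 18, 18, 18, 18] → [18, 18, 18, 18, 18, 18, 18, 18, 18, 18]
So `filtered[-1]` = 18

Answer: 18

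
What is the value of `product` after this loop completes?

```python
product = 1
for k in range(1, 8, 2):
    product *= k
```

Product of 1, 3, 5, ... up to 7
`product` takes the values: 1 → 3 → 15 → 105

Answer: 105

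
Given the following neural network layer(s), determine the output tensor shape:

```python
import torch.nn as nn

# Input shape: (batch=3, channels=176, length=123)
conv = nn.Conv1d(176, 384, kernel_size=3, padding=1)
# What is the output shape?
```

Input: (3, 176, 123) -> Output: (3, 384, 123)

Answer: (3, 384, 123)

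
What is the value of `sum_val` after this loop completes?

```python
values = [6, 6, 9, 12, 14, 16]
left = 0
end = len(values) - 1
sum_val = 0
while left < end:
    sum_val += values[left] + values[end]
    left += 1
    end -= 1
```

Sum of pairs from ends
`sum_val` takes the values: 0 → 22 → 42 → 63

Answer: 63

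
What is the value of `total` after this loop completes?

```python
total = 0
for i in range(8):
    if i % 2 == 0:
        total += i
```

Sum of even numbers 0 to 7
`total` takes the values: 0 → 2 → 6 → 12

Answer: 12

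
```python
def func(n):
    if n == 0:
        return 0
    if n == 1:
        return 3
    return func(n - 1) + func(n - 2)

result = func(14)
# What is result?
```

Build up from base cases: func(0)=0, func(1)=3, func(2)=3, func(3)=6, func(4)=9, func(5)=15, func(6)=24, ..., func(14)=1131

Answer: 1131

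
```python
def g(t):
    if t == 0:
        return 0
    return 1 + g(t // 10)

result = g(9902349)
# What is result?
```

Count of digits of 9902349: 7

Answer: 7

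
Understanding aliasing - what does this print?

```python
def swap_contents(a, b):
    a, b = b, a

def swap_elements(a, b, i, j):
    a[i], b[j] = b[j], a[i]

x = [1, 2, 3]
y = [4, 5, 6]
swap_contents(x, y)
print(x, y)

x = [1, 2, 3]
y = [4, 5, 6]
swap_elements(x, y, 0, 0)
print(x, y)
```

Key concept: parameter rebinding vs mutation.
Step by step:
`x = [1, 2, 3]` → x = [1, 2, 3]
`y = [4, 5, 6]` → y = [4, 5, 6]
`swap_contents(x, y)` → no visible change to tracked variables
`print(x, y)` → prints [1, 2, 3] [4, 5, 6]
`x = [1, 2, 3]` → x = [1, 2, 3]
`y = [4, 5, 6]` → y = [4, 5, 6]
`swap_elements(x, y, 0, 0)` → x = [4, 2, 3]; y = [1, 5, 6]
`print(x, y)` → prints [4, 2, 3] [1, 5, 6]

Answer:
[1, 2, 3] [4, 5, 6]
[4, 2, 3] [1, 5, 6]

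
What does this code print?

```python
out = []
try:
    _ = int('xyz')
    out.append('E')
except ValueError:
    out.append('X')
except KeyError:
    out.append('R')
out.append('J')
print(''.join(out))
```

Execution trace: 'X' (except ValueError) → 'J' (after the try/except). Output: XJ

Answer: XJ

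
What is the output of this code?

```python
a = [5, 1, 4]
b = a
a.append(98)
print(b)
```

Key concept: basic list aliasing.
Step by step:
`a = [5, 1, 4]` → a = [5, 1, 4]
`b = a` → b = [5, 1, 4] (same object as a)
`a.append(98)` → a = [5, 1, 4, 98] (same object as b); b = [5, 1, 4, 98] (same object as a)
`print(b)` → prints [5, 1, 4, 98]

Answer: [5, 1, 4, 98]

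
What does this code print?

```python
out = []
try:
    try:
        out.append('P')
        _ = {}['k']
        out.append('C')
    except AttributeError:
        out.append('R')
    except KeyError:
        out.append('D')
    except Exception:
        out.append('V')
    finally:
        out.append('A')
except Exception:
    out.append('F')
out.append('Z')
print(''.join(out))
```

Execution trace: 'P' (inner try body) → 'D' (inner except KeyError) → 'A' (inner finally) → 'Z' (after the try/except). Output: PDAZ

Answer: PDAZ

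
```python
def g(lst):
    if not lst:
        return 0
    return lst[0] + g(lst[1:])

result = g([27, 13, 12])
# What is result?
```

27 + 13 + 12 + 0 = 52

Answer: 52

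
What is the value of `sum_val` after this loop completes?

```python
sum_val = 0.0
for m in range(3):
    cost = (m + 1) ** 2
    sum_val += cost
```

Sum of squared losses 1² + 2² + ... + 3²
`sum_val` takes the values: 0.0 → 1.0 → 5.0 → 14.0

Answer: 14.0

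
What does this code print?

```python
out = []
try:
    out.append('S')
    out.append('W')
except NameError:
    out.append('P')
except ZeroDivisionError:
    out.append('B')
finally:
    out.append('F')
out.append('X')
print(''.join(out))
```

Execution trace: 'S' (try body) → 'W' (try body, no exception) → 'F' (finally) → 'X' (after the try/except). Output: SWFX

Answer: SWFX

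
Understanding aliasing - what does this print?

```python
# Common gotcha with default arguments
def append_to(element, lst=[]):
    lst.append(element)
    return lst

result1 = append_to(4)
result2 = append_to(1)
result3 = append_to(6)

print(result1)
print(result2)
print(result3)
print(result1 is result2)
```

Key concept: mutable default argument gotcha.
Step by step:
`result1 = append_to(4)` → result1 = [4]
`result2 = append_to(1)` → result1 = [4, 1] (same object as result2); result2 = [4, 1] (same object as result1)
`result3 = append_to(6)` → result1 = [4, 1, 6] (same object as result2, result3); result2 = [4, 1, 6] (same object as result1, result3); result3 = [4, 1, 6] (same object as result1, result2)
`print(result1)` → prints [4, 1, 6]
`print(result2)` → prints [4, 1, 6]
`print(result3)` → prints [4, 1, 6]
`print(result1 is result2)` → prints True

Answer:
[4, 1, 6]
[4, 1, 6]
[4, 1, 6]
True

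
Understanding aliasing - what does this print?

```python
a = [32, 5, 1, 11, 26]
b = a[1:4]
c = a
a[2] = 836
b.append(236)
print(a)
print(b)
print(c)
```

Key concept: slice vs alias.
Step by step:
`a = [32, 5, 1, 11, 26]` → a = [32, 5, 1, 11, 26]
`b = a[1:4]` → b = [5, 1, 11]
`c = a` → c = [32, 5, 1, 11, 26] (same object as a)
`a[2] = 836` → a = [32, 5, 836, 11, 26] (same object as c); c = [32, 5, 836, 11, 26] (same object as a)
`b.append(236)` → b = [5, 1, 11, 236]
`print(a)` → prints [32, 5, 836, 11, 26]
`print(b)` → prints [5, 1, 11, 236]
`print(c)` → prints [32, 5, 836, 11, 26]

Answer:
[32, 5, 836, 11, 26]
[5, 1, 11, 236]
[32, 5, 836, 11, 26]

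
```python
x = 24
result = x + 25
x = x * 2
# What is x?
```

Trace:
`x = 24` → x = 24
`result = x + 25` → result = 49
`x = x * 2` → x = 48
So x = 48

Answer: 48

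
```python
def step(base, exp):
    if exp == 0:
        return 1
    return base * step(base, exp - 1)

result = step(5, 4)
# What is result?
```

step(5, 4) = 5 * 5 * 5 * 5 = 625

Answer: 625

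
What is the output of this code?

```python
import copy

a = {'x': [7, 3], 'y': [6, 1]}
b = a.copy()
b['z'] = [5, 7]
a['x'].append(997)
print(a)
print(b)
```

Key concept: shallow copy of dict with mutable values.
Step by step:
`a = {'x': [7, 3], 'y': [6, 1]}` → a = {'x': [7, 3], 'y': [6, 1]}
`b = a.copy()` → b = {'x': [7, 3], 'y': [6, 1]}
`b['z'] = [5, 7]` → b = {'x': [7, 3], 'y': [6, 1], 'z': [5, 7]}
`a['x'].append(997)` → a = {'x': [7, 3, 997], 'y': [6, 1]}; b = {'x': [7, 3, 997], 'y': [6, 1], 'z': [5, 7]}
`print(a)` → prints {'x': [7, 3, 997], 'y': [6, 1]}
`print(b)` → prints {'x': [7, 3, 997], 'y': [6, 1], 'z': [5, 7]}

Answer:
{'x': [7, 3, 997], 'y': [6, 1]}
{'x': [7, 3, 997], 'y': [6, 1], 'z': [5, 7]}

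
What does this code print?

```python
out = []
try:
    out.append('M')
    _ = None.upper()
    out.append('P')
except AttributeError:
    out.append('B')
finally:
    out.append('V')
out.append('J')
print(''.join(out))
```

Execution trace: 'M' (try body) → 'B' (except AttributeError) → 'V' (finally) → 'J' (after the try/except). Output: MBVJ

Answer: MBVJ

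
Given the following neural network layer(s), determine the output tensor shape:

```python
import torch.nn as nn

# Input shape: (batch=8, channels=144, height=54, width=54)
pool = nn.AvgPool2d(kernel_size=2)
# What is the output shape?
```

Input: (8, 144, 54, 54) -> Output: (8, 144, 27, 27)

Answer: (8, 144, 27, 27)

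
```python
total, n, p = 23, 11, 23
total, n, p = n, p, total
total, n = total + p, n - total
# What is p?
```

Trace:
`total, n, p = 23, 11, 23` → total = 23; n = 11; p = 23
`total, n, p = n, p, total` → total = 11; n = 23; p = 23
`total, n = total + p, n - total` → total = 34; n = 12
So p = 23

Answer: 23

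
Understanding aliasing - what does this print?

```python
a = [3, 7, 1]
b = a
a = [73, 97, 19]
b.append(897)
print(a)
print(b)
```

Key concept: rebinding vs mutation: a is rebound to a new list, b still points at the original.
Step by step:
`a = [3, 7, 1]` → a = [3, 7, 1]
`b = a` → b = [3, 7, 1] (same object as a)
`a = [73, 97, 19]` → a = [73, 97, 19]
`b.append(897)` → b = [3, 7, 1, 897]
`print(a)` → prints [73, 97, 19]
`print(b)` → prints [3, 7, 1, 897]

Answer:
[73, 97, 19]
[3, 7, 1, 897]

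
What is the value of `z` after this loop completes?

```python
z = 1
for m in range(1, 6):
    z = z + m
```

Start at 1, add 1 through 5
`z` takes the values: 1 → 2 → 4 → 7 → 11 → 16

Answer: 16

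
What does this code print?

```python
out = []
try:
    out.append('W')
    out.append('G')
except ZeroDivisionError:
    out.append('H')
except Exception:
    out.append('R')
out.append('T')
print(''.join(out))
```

Execution trace: 'W' (try body) → 'G' (try body, no exception) → 'T' (after the try/except). Output: WGT

Answer: WGT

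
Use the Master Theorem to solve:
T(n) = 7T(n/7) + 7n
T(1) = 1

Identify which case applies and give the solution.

a=7, b=7, f(n)=7n. log_7(7) = 1. Since c=1 = 1, Case 2 applies: T(n) = Θ(n^log_b(a) · log n) = O(n log n).

Answer: O(n log n) - Case 2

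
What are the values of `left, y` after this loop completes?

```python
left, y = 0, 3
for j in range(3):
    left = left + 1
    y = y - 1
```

left goes 0→3, y goes 3→0
`left, y` takes the values: (0, 3) → (1, 3) → (1, 2) → (2, 2) → (2, 1) → (3, 1) → (3, 0)

Answer: 3, 0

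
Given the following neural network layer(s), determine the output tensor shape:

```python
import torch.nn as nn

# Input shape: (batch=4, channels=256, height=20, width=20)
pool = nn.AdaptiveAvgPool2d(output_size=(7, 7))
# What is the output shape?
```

Input: (4, 256, 20, 20) -> Output: (4, 256, 7, 7)

Answer: (4, 256, 7, 7)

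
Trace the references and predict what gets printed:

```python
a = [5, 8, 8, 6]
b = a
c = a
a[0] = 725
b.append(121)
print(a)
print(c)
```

Key concept: multiple aliases.
Step by step:
`a = [5, 8, 8, 6]` → a = [5, 8, 8, 6]
`b = a` → b = [5, 8, 8, 6] (same object as a)
`c = a` → c = [5, 8, 8, 6] (same object as a, b)
`a[0] = 725` → a = [725, 8, 8, 6] (same object as b, c); b = [725, 8, 8, 6] (same object as a, c); c = [725, 8, 8, 6] (same object as a, b)
`b.append(121)` → a = [725, 8, 8, 6, 121] (same object as b, c); b = [725, 8, 8, 6, 121] (same object as a, c); c = [725, 8, 8, 6, 121] (same object as a, b)
`print(a)` → prints [725, 8, 8, 6, 121]
`print(c)` → prints [725, 8, 8, 6, 121]

Answer:
[725, 8, 8, 6, 121]
[725, 8, 8, 6, 121]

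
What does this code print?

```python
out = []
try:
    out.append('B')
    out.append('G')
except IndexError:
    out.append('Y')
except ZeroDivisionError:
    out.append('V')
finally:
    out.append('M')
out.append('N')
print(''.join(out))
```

Execution trace: 'B' (try body) → 'G' (try body, no exception) → 'M' (finally) → 'N' (after the try/except). Output: BGMN

Answer: BGMN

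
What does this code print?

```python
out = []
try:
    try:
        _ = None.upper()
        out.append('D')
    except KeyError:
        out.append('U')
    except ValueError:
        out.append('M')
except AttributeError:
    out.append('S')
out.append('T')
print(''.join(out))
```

Execution trace: 'S' (outer except AttributeError) → 'T' (after the try/except). Output: ST

Answer: ST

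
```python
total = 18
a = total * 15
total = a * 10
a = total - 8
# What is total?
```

Trace:
`total = 18` → total = 18
`a = total * 15` → a = 270
`total = a * 10` → total = 2700
`a = total - 8` → a = 2692
So total = 2700

Answer: 2700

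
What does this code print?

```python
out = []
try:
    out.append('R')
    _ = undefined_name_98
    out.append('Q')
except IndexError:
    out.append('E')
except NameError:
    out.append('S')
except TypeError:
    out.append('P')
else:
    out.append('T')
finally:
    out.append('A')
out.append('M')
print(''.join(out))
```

Execution trace: 'R' (try body) → 'S' (except NameError) → 'A' (finally) → 'M' (after the try/except). Output: RSAM

Answer: RSAM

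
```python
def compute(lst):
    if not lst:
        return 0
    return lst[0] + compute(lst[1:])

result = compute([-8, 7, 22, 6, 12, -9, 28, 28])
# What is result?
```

(-8) + 7 + 22 + 6 + 12 + (-9) + 28 + 28 + 0 = 86

Answer: 86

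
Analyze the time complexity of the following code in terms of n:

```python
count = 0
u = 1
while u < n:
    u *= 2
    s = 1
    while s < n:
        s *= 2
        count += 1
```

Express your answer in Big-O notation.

Each loop level contributes: log n × log n. Multiplying the contributions gives O(log² n).

Answer: O(log² n)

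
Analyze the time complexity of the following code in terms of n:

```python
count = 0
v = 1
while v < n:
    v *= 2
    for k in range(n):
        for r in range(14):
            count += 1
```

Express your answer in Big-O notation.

Each loop level contributes: log n × n × 1. Multiplying the contributions gives O(n log n).

Answer: O(n log n)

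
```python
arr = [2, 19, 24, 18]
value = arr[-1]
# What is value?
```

Trace:
`arr = [2, 19, 24, 18]` → arr = [2, 19, 24, 18]
`value = arr[-1]` → value = 18
So value = 18

Answer: 18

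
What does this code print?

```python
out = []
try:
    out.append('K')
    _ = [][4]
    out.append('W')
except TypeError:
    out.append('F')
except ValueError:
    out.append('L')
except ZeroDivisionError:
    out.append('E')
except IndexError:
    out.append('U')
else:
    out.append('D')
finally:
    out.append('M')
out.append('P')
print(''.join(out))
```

Execution trace: 'K' (try body) → 'U' (except IndexError) → 'M' (finally) → 'P' (after the try/except). Output: KUMP

Answer: KUMP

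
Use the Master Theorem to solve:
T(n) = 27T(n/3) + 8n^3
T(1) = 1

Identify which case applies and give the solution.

a=27, b=3, f(n)=8n^3. log_3(27) = 3. Since c=3 = 3, Case 2 applies: T(n) = Θ(n^log_b(a) · log n) = O(n^3 log n).

Answer: O(n^3 log n) - Case 2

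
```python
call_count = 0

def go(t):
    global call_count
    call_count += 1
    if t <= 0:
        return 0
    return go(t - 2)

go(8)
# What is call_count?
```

Linear recursion stepping by 2: 5 calls from t=8 down to ≤0.

Answer: 5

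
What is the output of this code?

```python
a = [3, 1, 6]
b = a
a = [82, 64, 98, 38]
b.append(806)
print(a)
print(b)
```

Key concept: rebinding vs mutation: a is rebound to a new list, b still points at the original.
Step by step:
`a = [3, 1, 6]` → a = [3, 1, 6]
`b = a` → b = [3, 1, 6] (same object as a)
`a = [82, 64, 98, 38]` → a = [82, 64, 98, 38]
`b.append(806)` → b = [3, 1, 6, 806]
`print(a)` → prints [82, 64, 98, 38]
`print(b)` → prints [3, 1, 6, 806]

Answer:
[82, 64, 98, 38]
[3, 1, 6, 806]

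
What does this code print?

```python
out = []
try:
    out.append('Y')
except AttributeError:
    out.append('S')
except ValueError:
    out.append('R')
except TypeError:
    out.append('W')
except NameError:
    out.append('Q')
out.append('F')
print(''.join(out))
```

Execution trace: 'Y' (try body, no exception) → 'F' (after the try/except). Output: YF

Answer: YF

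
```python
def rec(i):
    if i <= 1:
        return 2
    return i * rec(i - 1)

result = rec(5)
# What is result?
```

rec(5) = 5 * 4 * 3 * 2 * 2 = 240

Answer: 240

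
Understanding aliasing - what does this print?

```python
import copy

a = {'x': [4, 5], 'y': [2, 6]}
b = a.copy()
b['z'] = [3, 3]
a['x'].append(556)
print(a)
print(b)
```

Key concept: shallow copy of dict with mutable values.
Step by step:
`a = {'x': [4, 5], 'y': [2, 6]}` → a = {'x': [4, 5], 'y': [2, 6]}
`b = a.copy()` → b = {'x': [4, 5], 'y': [2, 6]}
`b['z'] = [3, 3]` → b = {'x': [4, 5], 'y': [2, 6], 'z': [3, 3]}
`a['x'].append(556)` → a = {'x': [4, 5, 556], 'y': [2, 6]}; b = {'x': [4, 5, 556], 'y': [2, 6], 'z': [3, 3]}
`print(a)` → prints {'x': [4, 5, 556], 'y': [2, 6]}
`print(b)` → prints {'x': [4, 5, 556], 'y': [2, 6], 'z': [3, 3]}

Answer:
{'x': [4, 5, 556], 'y': [2, 6]}
{'x': [4, 5, 556], 'y': [2, 6], 'z': [3, 3]}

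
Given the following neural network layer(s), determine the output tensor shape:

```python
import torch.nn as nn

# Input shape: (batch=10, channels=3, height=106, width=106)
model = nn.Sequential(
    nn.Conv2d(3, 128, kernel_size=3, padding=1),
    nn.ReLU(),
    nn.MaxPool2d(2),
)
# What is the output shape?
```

Input: (10, 3, 106, 106) -> after Conv2d: (10, 128, 106, 106) -> after ReLU: (10, 128, 106, 106) -> Output: (10, 128, 53, 53)

Answer: (10, 128, 53, 53)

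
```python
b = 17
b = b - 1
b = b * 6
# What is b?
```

Trace:
`b = 17` → b = 17
`b = b - 1` → b = 16
`b = b * 6` → b = 96
So b = 96

Answer: 96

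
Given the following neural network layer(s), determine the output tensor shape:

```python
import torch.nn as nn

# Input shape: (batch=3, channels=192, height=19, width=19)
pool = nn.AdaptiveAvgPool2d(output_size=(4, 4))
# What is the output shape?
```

Input: (3, 192, 19, 19) -> Output: (3, 192, 4, 4)

Answer: (3, 192, 4, 4)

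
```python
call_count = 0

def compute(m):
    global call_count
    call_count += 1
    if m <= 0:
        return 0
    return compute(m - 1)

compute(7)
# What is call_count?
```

Linear recursion stepping by 1: 8 calls from m=7 down to ≤0.

Answer: 8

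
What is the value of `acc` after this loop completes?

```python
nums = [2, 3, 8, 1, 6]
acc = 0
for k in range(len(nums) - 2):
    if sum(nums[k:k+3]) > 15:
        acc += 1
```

Count windows with sum > 15
`acc` takes the values: 0

Answer: 0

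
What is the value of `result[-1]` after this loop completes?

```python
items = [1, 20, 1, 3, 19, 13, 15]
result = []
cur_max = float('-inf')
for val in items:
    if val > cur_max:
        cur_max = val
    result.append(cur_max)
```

Running max ends at 20
`result` takes the values: [] → [1] → [1, 20] → [1, 20, 20] → [1, 20, 20, 20] → [1, 20, 20, 20, 20] → [1, 20, 20, 20, 20, 20] → [1, 20, 20, 20, 20, 20, 20]
So `result[-1]` = 20

Answer: 20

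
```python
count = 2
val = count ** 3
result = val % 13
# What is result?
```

Trace:
`count = 2` → count = 2
`val = count ** 3` → val = 8
`result = val % 13` → result = 8
So result = 8

Answer: 8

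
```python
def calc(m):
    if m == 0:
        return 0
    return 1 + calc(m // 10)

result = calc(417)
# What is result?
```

Count of digits of 417: 3

Answer: 3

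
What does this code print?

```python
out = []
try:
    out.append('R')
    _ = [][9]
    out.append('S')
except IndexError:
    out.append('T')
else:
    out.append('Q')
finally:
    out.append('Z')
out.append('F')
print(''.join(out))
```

Execution trace: 'R' (try body) → 'T' (except IndexError) → 'Z' (finally) → 'F' (after the try/except). Output: RTZF

Answer: RTZF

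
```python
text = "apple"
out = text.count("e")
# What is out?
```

Trace:
`text = "apple"` → text = 'apple'
`out = text.count("e")` → out = 1
So out = 1

Answer: 1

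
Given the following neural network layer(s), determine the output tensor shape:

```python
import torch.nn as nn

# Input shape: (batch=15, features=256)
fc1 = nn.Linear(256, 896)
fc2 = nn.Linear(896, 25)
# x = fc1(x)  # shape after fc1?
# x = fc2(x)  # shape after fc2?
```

Input: (15, 256) -> after fc1: (15, 896) -> Output: (15, 25)

Answer: (15, 25)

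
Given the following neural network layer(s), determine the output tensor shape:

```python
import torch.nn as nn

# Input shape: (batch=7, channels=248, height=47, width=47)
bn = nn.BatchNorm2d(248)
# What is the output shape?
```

Input: (7, 248, 47, 47) -> Output: (7, 248, 47, 47)

Answer: (7, 248, 47, 47)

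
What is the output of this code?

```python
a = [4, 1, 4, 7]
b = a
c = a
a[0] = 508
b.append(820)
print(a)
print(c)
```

Key concept: multiple aliases.
Step by step:
`a = [4, 1, 4, 7]` → a = [4, 1, 4, 7]
`b = a` → b = [4, 1, 4, 7] (same object as a)
`c = a` → c = [4, 1, 4, 7] (same object as a, b)
`a[0] = 508` → a = [508, 1, 4, 7] (same object as b, c); b = [508, 1, 4, 7] (same object as a, c); c = [508, 1, 4, 7] (same object as a, b)
`b.append(820)` → a = [508, 1, 4, 7, 820] (same object as b, c); b = [508, 1, 4, 7, 820] (same object as a, c); c = [508, 1, 4, 7, 820] (same object as a, b)
`print(a)` → prints [508, 1, 4, 7, 820]
`print(c)` → prints [508, 1, 4, 7, 820]

Answer:
[508, 1, 4, 7, 820]
[508, 1, 4, 7, 820]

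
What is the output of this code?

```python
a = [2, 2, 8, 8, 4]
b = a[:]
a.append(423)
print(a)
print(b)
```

Key concept: slice [:] creates copy.
Step by step:
`a = [2, 2, 8, 8, 4]` → a = [2, 2, 8, 8, 4]
`b = a[:]` → b = [2, 2, 8, 8, 4]
`a.append(423)` → a = [2, 2, 8, 8, 4, 423]
`print(a)` → prints [2, 2, 8, 8, 4, 423]
`print(b)` → prints [2, 2, 8, 8, 4]

Answer:
[2, 2, 8, 8, 4, 423]
[2, 2, 8, 8, 4]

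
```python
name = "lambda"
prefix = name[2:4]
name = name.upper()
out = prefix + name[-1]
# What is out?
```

Trace:
`name = "lambda"` → name = 'lambda'
`prefix = name[2:4]` → prefix = 'mb'
`name = name.upper()` → name = 'LAMBDA'
`out = prefix + name[-1]` → out = 'mbA'
So out = 'mbA'

Answer: 'mbA'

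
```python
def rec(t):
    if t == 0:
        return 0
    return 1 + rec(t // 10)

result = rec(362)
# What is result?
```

Count of digits of 362: 3

Answer: 3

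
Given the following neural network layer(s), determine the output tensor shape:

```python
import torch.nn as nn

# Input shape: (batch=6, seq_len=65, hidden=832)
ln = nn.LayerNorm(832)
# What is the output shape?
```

Input: (6, 65, 832) -> Output: (6, 65, 832)

Answer: (6, 65, 832)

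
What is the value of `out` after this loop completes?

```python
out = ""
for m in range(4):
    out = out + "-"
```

Repeat '-' 4 times
`out` takes the values: "" → "-" → "--" → "---" → "----"

Answer: "----"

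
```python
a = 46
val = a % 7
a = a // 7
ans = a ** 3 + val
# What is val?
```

Trace:
`a = 46` → a = 46
`val = a % 7` → val = 4
`a = a // 7` → a = 6
`ans = a ** 3 + val` → ans = 220
So val = 4

Answer: 4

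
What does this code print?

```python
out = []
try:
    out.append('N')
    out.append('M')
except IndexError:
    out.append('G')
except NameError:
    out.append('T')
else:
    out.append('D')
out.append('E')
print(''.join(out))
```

Execution trace: 'N' (try body) → 'M' (try body, no exception) → 'D' (else) → 'E' (after the try/except). Output: NMDE

Answer: NMDE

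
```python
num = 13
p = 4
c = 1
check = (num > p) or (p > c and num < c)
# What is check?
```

Trace:
`num = 13` → num = 13
`p = 4` → p = 4
`c = 1` → c = 1
`check = (num > p) or (p > c and num < c)` → check = True
So check = True

Answer: True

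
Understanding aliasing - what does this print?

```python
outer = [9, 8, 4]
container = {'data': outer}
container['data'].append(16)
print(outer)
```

Key concept: dict holds reference to list.
Step by step:
`outer = [9, 8, 4]` → outer = [9, 8, 4]
`container = {'data': outer}` → container = {'data': [9, 8, 4]}
`container['data'].append(16)` → outer = [9, 8, 4, 16]; container = {'data': [9, 8, 4, 16]}
`print(outer)` → prints [9, 8, 4, 16]

Answer: [9, 8, 4, 16]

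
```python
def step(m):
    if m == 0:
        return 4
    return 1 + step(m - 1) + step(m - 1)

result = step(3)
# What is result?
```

step(m) = 1 + 2·step(m-1), step(0)=4. Closed form: (4+1)·2^3 - 1 = 39.

Answer: 39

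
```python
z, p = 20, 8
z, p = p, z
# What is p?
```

Trace:
`z, p = 20, 8` → z = 20; p = 8
`z, p = p, z` → z = 8; p = 20
So p = 20

Answer: 20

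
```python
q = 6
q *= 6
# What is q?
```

Trace:
`q = 6` → q = 6
`q *= 6` → q = 36
So q = 36

Answer: 36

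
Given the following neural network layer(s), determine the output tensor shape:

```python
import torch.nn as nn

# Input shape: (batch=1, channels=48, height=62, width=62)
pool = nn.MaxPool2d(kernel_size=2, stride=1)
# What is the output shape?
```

Input: (1, 48, 62, 62) -> Output: (1, 48, 61, 61)

Answer: (1, 48, 61, 61)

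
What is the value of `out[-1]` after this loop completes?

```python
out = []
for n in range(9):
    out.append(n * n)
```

Last element of squares 0 to 8
`out` takes the values: [] → [0] → [0, 1] → [0, 1, 4] → [0, 1, 4, 9] → [0, 1, 4, 9, 16] → [0, 1, 4, 9, 16, 25] → [0, 1, 4, 9, 16, 25, 36] → [0, 1, 4, 9, 16, 25, 36, 49] → [0, 1, 4, 9, 16, 25, 36, 49, 64]
So `out[-1]` = 64

Answer: 64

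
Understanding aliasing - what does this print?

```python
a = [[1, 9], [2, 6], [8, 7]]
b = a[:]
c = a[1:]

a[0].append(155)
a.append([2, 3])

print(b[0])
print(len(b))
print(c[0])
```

Key concept: slice with nested mutation.
Step by step:
`a = [[1, 9], [2, 6], [8, 7]]` → a = [[1, 9], [2, 6], [8, 7]]
`b = a[:]` → b = [[1, 9], [2, 6], [8, 7]]
`c = a[1:]` → c = [[2, 6], [8, 7]]
`a[0].append(155)` → a = [[1, 9, 155], [2, 6], [8, 7]]; b = [[1, 9, 155], [2, 6], [8, 7]]
`a.append([2, 3])` → a = [[1, 9, 155], [2, 6], [8, 7], [2, 3]]
`print(b[0])` → prints [1, 9, 155]
`print(len(b))` → prints 3
`print(c[0])` → prints [2, 6]

Answer:
[1, 9, 155]
3
[2, 6]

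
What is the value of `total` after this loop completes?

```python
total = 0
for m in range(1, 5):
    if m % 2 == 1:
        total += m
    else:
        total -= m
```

Add odd, subtract even
`total` takes the values: 0 → 1 → -1 → 2 → -2

Answer: -2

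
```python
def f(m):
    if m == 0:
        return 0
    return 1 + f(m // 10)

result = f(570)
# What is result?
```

Count of digits of 570: 3

Answer: 3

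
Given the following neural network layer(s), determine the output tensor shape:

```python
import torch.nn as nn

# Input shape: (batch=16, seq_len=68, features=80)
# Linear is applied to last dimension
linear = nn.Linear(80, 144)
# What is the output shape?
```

Input: (16, 68, 80) -> Output: (16, 68, 144)

Answer: (16, 68, 144)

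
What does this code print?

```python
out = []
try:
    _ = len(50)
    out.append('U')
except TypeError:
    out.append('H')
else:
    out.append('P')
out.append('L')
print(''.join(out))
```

Execution trace: 'H' (except TypeError) → 'L' (after the try/except). Output: HL

Answer: HL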